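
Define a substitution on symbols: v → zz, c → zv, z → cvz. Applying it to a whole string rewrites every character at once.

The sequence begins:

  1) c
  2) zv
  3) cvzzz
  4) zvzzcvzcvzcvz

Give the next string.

φ(zvzzcvzcvzcvz) expands symbol-by-symbol to cvz zz cvz cvz zv zz cvz zv zz cvz zv zz cvz; joining the 13 pieces gives the next term.

cvzzzcvzcvzzvzzcvzzvzzcvzzvzzcvz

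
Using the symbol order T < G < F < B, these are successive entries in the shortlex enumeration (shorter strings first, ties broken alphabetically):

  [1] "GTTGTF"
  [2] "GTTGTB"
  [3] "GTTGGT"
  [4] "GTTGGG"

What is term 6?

GTTGGB

Stepping forward 2 times from GTTGGG: GTTGGG → GTTGGF, then the target.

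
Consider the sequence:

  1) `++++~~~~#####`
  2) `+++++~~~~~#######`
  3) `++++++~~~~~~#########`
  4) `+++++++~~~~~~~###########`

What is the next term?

++++++++~~~~~~~~#############

The n-th term is n+1 +'s then n+1 ~'s then 2n-1 #'s, where the shown terms are n = 3, 4, 5, 6.
Setting n = 7 gives 8, 8, 13 characters in each block.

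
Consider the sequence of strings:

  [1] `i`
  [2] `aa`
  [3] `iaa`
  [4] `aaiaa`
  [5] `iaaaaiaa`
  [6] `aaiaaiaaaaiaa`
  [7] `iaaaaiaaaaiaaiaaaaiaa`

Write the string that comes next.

aaiaaiaaaaiaaiaaaaiaaaaiaaiaaaaiaa

This is a Fibonacci-style word recurrence s(k) = s(k−2)·s(k−1): e.g. i·aa = iaa.
The next term joins aaiaaiaaaaiaa and iaaaaiaaaaiaaiaaaaiaa.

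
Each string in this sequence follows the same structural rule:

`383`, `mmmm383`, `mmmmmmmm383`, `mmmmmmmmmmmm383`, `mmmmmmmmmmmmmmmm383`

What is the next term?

Each term is the previous one with mmmm prepended.
Applying this once more to mmmmmmmmmmmmmmmm383:

mmmmmmmmmmmmmmmmmmmm383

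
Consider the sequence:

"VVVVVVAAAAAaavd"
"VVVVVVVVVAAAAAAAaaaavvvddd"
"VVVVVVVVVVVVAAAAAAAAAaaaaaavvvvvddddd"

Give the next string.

Term n consists of 3n+3 V's, followed by 2n+3 A's, followed by 2n a's, followed by 2n-1 v's, followed by 2n-1 d's (n = 1, 2, …).
For the next term, n = 4, so the run lengths are 15, 11, 8, 7, 7.

VVVVVVVVVVVVVVVAAAAAAAAAAAaaaaaaaavvvvvvvddddddd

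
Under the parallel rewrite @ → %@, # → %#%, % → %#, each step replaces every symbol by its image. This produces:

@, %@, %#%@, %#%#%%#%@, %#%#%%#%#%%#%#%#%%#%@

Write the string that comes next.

Replace each of the 21 characters of %#%#%%#%#%%#%#%#%%#%@ in place — %# %#% %# %#% %# %# %#% %# %#% %# %# %#% %# %#% %# %#% %# %# %#% %# %@ — and concatenate.

%#%#%%#%#%%#%#%#%%#%#%%#%#%#%%#%#%%#%#%%#%#%#%%#%@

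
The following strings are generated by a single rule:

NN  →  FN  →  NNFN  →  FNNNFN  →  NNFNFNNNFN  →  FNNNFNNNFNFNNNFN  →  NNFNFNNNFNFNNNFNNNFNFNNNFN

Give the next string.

FNNNFNNNFNFNNNFNNNFNFNNNFNFNNNFNNNFNFNNNFN

Each term (from the third on) is the two preceding terms concatenated in order: term 3 = NN·FN = NNFN.
So term 8 is FNNNFNNNFNFNNNFN·NNFNFNNNFNFNNNFNNNFNFNNNFN.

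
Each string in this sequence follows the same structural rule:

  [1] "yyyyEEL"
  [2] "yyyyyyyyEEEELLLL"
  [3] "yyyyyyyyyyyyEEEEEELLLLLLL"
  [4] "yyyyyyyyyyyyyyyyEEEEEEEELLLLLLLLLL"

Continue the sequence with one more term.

yyyyyyyyyyyyyyyyyyyyEEEEEEEEEELLLLLLLLLLLLL

Each string has the form y^{4n} E^{2n} L^{3n-2} (n = 1, 2, …).
Setting n = 5 gives 20, 10, 13 characters in each block.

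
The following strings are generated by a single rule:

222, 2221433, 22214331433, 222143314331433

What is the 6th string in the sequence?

22214331433143314331433

Every step adds 1433 to the end: s(k+1) = s(k)·1433.
From 222143314331433, 2 further steps: 222143314331433 → 2221433143314331433 → (answer).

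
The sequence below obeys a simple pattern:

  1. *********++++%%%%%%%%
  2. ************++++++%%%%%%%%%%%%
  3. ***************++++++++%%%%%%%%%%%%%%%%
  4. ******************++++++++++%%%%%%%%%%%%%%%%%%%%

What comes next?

The n-th term is 3n+3 *'s then 2n +'s then 4n %'s, where the shown terms are n = 2, 3, 4, 5.
For the next term, n = 6, so the run lengths are 21, 12, 24.

*********************++++++++++++%%%%%%%%%%%%%%%%%%%%%%%%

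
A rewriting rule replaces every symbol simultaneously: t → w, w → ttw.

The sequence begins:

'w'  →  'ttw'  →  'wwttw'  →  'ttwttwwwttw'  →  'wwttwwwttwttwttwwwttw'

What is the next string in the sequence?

Applying the rule to each of the 21 symbols of wwttwwwttwttwttwwwttw gives the pieces ttw ttw w w ttw ttw ttw w w ttw w w ttw w w ttw ttw ttw w w ttw, which concatenate to the answer.

ttwttwwwttwttwttwwwttwwwttwwwttwttwttwwwttw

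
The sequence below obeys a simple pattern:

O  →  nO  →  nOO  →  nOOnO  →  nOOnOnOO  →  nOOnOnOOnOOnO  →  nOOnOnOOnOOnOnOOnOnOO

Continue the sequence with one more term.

Each term (from the third on) is the previous term followed by the one before it: term 3 = nO·O = nOO.
So term 8 is nOOnOnOOnOOnOnOOnOnOO·nOOnOnOOnOOnO.

nOOnOnOOnOOnOnOOnOnOOnOOnOnOOnOOnO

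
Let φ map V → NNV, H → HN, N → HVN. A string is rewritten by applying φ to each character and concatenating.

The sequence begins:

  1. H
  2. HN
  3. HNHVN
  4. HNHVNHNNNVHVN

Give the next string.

HNHVNHNNNVHVNHNHVNHVNHVNNNVHNNNVHVN

Replace each of the 13 characters of HNHVNHNNNVHVN in place — HN HVN HN NNV HVN HN HVN HVN HVN NNV HN NNV HVN — and concatenate.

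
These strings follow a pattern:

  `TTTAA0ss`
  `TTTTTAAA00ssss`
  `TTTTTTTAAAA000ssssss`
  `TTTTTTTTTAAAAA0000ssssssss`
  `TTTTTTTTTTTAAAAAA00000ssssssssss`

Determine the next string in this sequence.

The n-th term is 2n+1 T's then n+1 A's then n 0's then 2n s's (n = 1, 2, …).
For the next term, n = 6, so the run lengths are 13, 7, 6, 12.

TTTTTTTTTTTTTAAAAAAA000000ssssssssssss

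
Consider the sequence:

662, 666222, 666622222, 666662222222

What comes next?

The n-th term is n+1 6's then 2n-1 2's (n = 1, 2, …).
At n = 5 the blocks have lengths 6, 9.

666666222222222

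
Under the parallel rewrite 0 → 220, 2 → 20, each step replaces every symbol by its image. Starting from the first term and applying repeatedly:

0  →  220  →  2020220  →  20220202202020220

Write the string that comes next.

Rewriting the 17 symbols of 20220202202020220 one by one yields 20 220 20 20 220 20 220 20 20 220 20 220 20 220 20 20 220; concatenated:

20220202022020220202022020220202202020220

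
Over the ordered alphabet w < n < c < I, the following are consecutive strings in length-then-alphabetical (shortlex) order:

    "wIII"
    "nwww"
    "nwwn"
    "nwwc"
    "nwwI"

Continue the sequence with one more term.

nwnw

The successor of nwwI increments the rightmost position that isn't already I and resets every position after it to w.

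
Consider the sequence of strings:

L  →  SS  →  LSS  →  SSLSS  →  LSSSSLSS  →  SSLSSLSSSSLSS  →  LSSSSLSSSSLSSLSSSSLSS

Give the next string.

This is a Fibonacci-style word recurrence s(k) = s(k−2)·s(k−1): e.g. L·SS = LSS.
Continuing: SSLSSLSSSSLSS · LSSSSLSSSSLSSLSSSSLSS gives term 8.

SSLSSLSSSSLSSLSSSSLSSSSLSSLSSSSLSS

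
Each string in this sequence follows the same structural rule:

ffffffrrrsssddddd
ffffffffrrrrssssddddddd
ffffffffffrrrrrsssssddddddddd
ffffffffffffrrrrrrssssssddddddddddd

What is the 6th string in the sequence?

ffffffffffffffffrrrrrrrrssssssssddddddddddddddd

Reading off run lengths: f runs 6, 8, 10, 12; r runs 3, 4, 5, 6; s runs 3, 4, 5, 6; d runs 5, 7, 9, 11 — each is linear in n, where the shown terms are n = 2, 3, 4, 5.
For term 6, n = 7, so the run lengths are 16, 8, 8, 15.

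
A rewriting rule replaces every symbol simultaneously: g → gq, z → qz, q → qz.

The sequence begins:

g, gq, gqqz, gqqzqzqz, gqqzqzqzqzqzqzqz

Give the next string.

gqqzqzqzqzqzqzqzqzqzqzqzqzqzqzqz

Applying the rule to each of the 16 symbols of gqqzqzqzqzqzqzqz gives the pieces gq qz qz qz qz qz qz qz qz qz qz qz qz qz qz qz, which concatenate to the answer.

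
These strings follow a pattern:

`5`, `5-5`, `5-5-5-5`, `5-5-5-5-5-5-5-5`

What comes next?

Each string is two copies of the previous one joined by '-'.
So the next term is two copies of 5-5-5-5-5-5-5-5 with '-' between the halves.

5-5-5-5-5-5-5-5-5-5-5-5-5-5-5-5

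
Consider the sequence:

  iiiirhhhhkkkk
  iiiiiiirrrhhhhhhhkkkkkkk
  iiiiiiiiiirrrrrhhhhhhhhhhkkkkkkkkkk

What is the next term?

iiiiiiiiiiiiirrrrrrrhhhhhhhhhhhhhkkkkkkkkkkkkk

Term n consists of 3n+1 i's, followed by 2n-1 r's, followed by 3n+1 h's, followed by 3n+1 k's (n = 1, 2, …).
For the next term, n = 4, so the run lengths are 13, 7, 13, 13.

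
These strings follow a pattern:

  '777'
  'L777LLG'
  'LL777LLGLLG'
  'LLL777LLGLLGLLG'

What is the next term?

LLLL777LLGLLGLLGLLG

s(k+1) = L·s(k)·LLG, so each term gains L as a prefix and LLG as a suffix.
So the next term is L·LLL777LLGLLGLLG·LLG.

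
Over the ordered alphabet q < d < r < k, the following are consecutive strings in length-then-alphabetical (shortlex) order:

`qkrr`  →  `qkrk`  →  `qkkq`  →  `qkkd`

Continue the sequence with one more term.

The successor of qkkd increments the rightmost position that isn't already k and resets every position after it to q.

qkkr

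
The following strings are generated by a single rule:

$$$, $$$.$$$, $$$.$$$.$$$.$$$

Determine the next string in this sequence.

Every step duplicates the string with '.' between the halves.
Doubling $$$.$$$.$$$.$$$ with '.' between the halves:

$$$.$$$.$$$.$$$.$$$.$$$.$$$.$$$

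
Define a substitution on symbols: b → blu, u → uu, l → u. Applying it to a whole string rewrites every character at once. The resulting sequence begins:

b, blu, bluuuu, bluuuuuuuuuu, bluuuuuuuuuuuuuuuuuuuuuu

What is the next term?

Rewriting the 24 symbols of bluuuuuuuuuuuuuuuuuuuuuu one by one yields blu u uu uu uu uu uu uu uu uu uu uu uu uu uu uu uu uu uu uu uu uu uu uu; concatenated:

bluuuuuuuuuuuuuuuuuuuuuuuuuuuuuuuuuuuuuuuuuuuuuu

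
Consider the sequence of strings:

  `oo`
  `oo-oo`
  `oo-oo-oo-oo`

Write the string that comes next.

oo-oo-oo-oo-oo-oo-oo-oo

Every step duplicates the string with '-' between the halves.
One more doubling of oo-oo-oo-oo gives the answer.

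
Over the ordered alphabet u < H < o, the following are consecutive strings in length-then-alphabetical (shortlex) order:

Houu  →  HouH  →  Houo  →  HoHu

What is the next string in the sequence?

HoHH

Treat HoHu as a base-3 numeral over the given alphabet and add one, carrying through any trailing o's.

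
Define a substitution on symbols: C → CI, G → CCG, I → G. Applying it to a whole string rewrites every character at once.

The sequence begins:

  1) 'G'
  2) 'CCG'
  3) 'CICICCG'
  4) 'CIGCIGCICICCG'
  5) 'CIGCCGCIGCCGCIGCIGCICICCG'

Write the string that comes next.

Replace each of the 25 characters of CIGCCGCIGCCGCIGCIGCICICCG in place — CI G CCG CI CI CCG CI G CCG CI CI CCG CI G CCG CI G CCG CI G CI G CI CI CCG — and concatenate.

CIGCCGCICICCGCIGCCGCICICCGCIGCCGCIGCCGCIGCIGCICICCG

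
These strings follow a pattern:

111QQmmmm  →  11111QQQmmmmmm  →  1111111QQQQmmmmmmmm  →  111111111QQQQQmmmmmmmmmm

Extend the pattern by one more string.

Term n consists of 2n-1 1's, followed by n Q's, followed by 2n m's, where the shown terms are n = 2, 3, 4, 5.
Setting n = 6 gives 11, 6, 12 characters in each block.

11111111111QQQQQQmmmmmmmmmmmm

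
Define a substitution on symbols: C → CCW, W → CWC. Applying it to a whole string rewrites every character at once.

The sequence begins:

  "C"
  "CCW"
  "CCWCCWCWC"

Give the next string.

CCWCCWCWCCCWCCWCWCCCWCWCCCW

Expanding CCWCCWCWC: C→CCW, C→CCW, W→CWC, C→CCW, C→CCW, W→CWC, C→CCW, W→CWC, C→CCW. Concatenated: CCW CCW CWC CCW CCW CWC CCW CWC CCW.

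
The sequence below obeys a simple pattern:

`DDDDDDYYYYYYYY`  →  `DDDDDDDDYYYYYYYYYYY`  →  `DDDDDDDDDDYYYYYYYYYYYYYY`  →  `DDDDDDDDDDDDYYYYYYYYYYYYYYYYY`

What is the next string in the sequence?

DDDDDDDDDDDDDDYYYYYYYYYYYYYYYYYYYY

Reading off run lengths: D runs 6, 8, 10, 12; Y runs 8, 11, 14, 17 — each is linear in n, where the shown terms are n = 3, 4, 5, 6.
For the next term, n = 7, so the run lengths are 14, 20.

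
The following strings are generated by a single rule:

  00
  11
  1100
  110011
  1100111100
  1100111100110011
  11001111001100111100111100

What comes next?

110011110011001111001111001100111100110011

From term 3 onward, concatenate the last term with the second-to-last: 11·00 = 1100, 1100·11 = 110011, …
The next term joins 11001111001100111100111100 and 1100111100110011.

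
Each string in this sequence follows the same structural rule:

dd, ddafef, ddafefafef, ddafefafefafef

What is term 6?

Each term is the previous one with afef appended.
From ddafefafefafef, 2 further steps: ddafefafefafef → ddafefafefafefafef → (answer).

ddafefafefafefafefafef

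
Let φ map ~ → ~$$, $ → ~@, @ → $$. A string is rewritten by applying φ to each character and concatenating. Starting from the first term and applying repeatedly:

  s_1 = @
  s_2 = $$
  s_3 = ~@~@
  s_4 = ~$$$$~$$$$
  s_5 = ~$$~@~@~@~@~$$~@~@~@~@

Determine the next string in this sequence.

~$$~@~@~$$$$~$$$$~$$$$~$$$$~$$~@~@~$$$$~$$$$~$$$$~$$$$

Replace each of the 22 characters of ~$$~@~@~@~@~$$~@~@~@~@ in place — ~$$ ~@ ~@ ~$$ $$ ~$$ $$ ~$$ $$ ~$$ $$ ~$$ ~@ ~@ ~$$ $$ ~$$ $$ ~$$ $$ ~$$ $$ — and concatenate.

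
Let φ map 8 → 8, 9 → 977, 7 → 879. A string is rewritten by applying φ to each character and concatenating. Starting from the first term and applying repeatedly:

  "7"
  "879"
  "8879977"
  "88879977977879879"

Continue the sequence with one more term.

Rewriting the 17 symbols of 88879977977879879 one by one yields 8 8 8 879 977 977 879 879 977 879 879 8 879 977 8 879 977; concatenated:

88887997797787987997787987988799778879977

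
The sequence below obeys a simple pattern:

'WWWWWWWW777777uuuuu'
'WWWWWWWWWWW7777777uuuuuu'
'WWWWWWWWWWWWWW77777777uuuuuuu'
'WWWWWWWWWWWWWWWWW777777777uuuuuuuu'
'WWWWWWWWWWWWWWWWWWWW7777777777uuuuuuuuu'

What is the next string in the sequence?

WWWWWWWWWWWWWWWWWWWWWWW77777777777uuuuuuuuuu

The n-th term is 3n-1 W's then n+3 7's then n+2 u's, where the shown terms are n = 3, 4, 5, 6, 7.
Setting n = 8 gives 23, 11, 10 characters in each block.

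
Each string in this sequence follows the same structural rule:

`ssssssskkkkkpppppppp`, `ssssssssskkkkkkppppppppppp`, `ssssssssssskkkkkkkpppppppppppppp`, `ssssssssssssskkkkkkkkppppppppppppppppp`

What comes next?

Each string has the form s^{2n+3} k^{n+3} p^{3n+2}, where the shown terms are n = 2, 3, 4, 5.
Setting n = 6 gives 15, 9, 20 characters in each block.

ssssssssssssssskkkkkkkkkpppppppppppppppppppp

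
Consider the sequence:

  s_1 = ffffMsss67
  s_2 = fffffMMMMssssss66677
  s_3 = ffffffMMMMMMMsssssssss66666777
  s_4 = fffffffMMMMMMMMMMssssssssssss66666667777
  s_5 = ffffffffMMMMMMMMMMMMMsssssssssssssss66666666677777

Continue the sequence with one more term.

Each string has the form f^{n+3} M^{3n-2} s^{3n} 6^{2n-1} 7^{n} (n = 1, 2, …).
At n = 6 the blocks have lengths 9, 16, 18, 11, 6.

fffffffffMMMMMMMMMMMMMMMMssssssssssssssssss66666666666777777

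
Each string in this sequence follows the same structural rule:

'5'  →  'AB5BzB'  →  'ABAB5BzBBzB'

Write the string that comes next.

s(k+1) = AB·s(k)·BzB, so each term gains AB as a prefix and BzB as a suffix.
Applying this once more to ABAB5BzBBzB:

ABABAB5BzBBzBBzB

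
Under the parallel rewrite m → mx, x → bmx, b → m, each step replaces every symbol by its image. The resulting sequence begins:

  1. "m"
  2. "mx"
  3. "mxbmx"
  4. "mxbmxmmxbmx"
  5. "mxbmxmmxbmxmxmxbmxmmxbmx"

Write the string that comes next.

φ(mxbmxmmxbmxmxmxbmxmmxbmx) expands symbol-by-symbol to mx bmx m mx bmx mx mx bmx m mx bmx mx bmx mx bmx m mx bmx mx mx bmx m mx bmx; joining the 24 pieces gives the next term.

mxbmxmmxbmxmxmxbmxmmxbmxmxbmxmxbmxmmxbmxmxmxbmxmmxbmx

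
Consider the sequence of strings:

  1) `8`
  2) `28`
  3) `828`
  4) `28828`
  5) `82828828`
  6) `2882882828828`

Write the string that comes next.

828288282882882828828

Each term (from the third on) is the two preceding terms concatenated in order: term 3 = 8·28 = 828.
So term 7 is 82828828·2882882828828.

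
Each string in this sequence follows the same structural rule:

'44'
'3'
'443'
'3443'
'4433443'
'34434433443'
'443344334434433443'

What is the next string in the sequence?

This is a Fibonacci-style word recurrence s(k) = s(k−2)·s(k−1): e.g. 44·3 = 443.
The next term joins 34434433443 and 443344334434433443.

34434433443443344334434433443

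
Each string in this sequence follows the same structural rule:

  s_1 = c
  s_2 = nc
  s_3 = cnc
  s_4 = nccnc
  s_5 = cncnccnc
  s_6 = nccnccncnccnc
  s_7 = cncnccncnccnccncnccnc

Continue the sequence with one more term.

Each term (from the third on) is the two preceding terms concatenated in order: term 3 = c·nc = cnc.
The next term joins nccnccncnccnc and cncnccncnccnccncnccnc.

nccnccncnccnccncnccncnccnccncnccnc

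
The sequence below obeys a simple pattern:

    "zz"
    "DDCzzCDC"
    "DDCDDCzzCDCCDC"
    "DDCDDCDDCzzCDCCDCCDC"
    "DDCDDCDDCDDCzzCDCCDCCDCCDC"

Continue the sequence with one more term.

Every step adds DDC to the front and CDC to the end of the previous string.
One more step from DDCDDCDDCDDCzzCDCCDCCDCCDC gives the answer.

DDCDDCDDCDDCDDCzzCDCCDCCDCCDCCDC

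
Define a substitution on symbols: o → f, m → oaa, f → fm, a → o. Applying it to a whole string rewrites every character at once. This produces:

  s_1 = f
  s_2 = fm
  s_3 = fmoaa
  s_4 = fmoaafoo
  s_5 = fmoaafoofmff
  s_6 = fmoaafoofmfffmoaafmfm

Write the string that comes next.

fmoaafoofmfffmoaafmfmfmoaafoofmoaafmoaa

Replace each of the 21 characters of fmoaafoofmfffmoaafmfm in place — fm oaa f o o fm f f fm oaa fm fm fm oaa f o o fm oaa fm oaa — and concatenate.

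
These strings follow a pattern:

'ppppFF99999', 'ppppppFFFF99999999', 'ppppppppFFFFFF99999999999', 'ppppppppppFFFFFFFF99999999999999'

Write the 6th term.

Each string has the form p^{2n} F^{2n-2} 9^{3n-1}, where the shown terms are n = 2, 3, 4, 5.
For term 6, n = 7, so the run lengths are 14, 12, 20.

ppppppppppppppFFFFFFFFFFFF99999999999999999999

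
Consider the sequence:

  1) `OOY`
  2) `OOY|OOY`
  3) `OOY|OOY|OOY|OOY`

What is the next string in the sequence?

Every step duplicates the string with '|' between the halves.
So the next term is two copies of OOY|OOY|OOY|OOY with '|' between the halves.

OOY|OOY|OOY|OOY|OOY|OOY|OOY|OOY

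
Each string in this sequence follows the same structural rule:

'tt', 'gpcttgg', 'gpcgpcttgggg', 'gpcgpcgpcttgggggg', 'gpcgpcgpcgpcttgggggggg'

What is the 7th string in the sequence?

gpcgpcgpcgpcgpcgpcttgggggggggggg

Every step adds gpc to the front and gg to the end of the previous string.
From gpcgpcgpcgpcttgggggggg, 2 further steps: gpcgpcgpcgpcttgggggggg → gpcgpcgpcgpcgpcttgggggggggg → (answer).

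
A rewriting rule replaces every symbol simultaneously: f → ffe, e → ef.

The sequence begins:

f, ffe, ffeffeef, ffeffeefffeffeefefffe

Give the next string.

ffeffeefffeffeefefffeffeffeefffeffeefefffeefffeffeffeef

Replace each of the 21 characters of ffeffeefffeffeefefffe in place — ffe ffe ef ffe ffe ef ef ffe ffe ffe ef ffe ffe ef ef ffe ef ffe ffe ffe ef — and concatenate.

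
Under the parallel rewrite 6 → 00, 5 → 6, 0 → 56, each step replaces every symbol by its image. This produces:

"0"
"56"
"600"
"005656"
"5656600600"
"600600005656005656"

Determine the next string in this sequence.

00565600565656566006005656600600

Applying the rule to each of the 18 symbols of 600600005656005656 gives the pieces 00 56 56 00 56 56 56 56 6 00 6 00 56 56 6 00 6 00, which concatenate to the answer.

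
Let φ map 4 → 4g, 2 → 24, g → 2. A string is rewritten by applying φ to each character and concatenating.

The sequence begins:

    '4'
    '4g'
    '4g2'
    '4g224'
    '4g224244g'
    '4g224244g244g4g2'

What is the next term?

Replace each of the 16 characters of 4g224244g244g4g2 in place — 4g 2 24 24 4g 24 4g 4g 2 24 4g 4g 2 4g 2 24 — and concatenate.

4g224244g244g4g2244g4g24g224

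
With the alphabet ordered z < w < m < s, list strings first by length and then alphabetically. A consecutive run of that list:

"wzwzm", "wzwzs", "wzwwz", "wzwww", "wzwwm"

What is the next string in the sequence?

wzwws

The successor of wzwwm increments the rightmost position that isn't already s and resets every position after it to z.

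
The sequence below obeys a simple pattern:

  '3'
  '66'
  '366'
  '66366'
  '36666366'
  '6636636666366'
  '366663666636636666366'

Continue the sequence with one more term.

This is a Fibonacci-style word recurrence s(k) = s(k−2)·s(k−1): e.g. 3·66 = 366.
Continuing: 6636636666366 · 366663666636636666366 gives term 8.

6636636666366366663666636636666366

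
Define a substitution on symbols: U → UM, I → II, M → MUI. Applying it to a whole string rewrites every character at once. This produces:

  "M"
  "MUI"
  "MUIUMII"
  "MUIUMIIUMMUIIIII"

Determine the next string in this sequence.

φ(MUIUMIIUMMUIIIII) expands symbol-by-symbol to MUI UM II UM MUI II II UM MUI MUI UM II II II II II; joining the 16 pieces gives the next term.

MUIUMIIUMMUIIIIIUMMUIMUIUMIIIIIIIIII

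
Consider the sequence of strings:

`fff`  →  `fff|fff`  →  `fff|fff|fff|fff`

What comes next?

fff|fff|fff|fff|fff|fff|fff|fff

Every step duplicates the string with '|' between the halves.
One more doubling of fff|fff|fff|fff gives the answer.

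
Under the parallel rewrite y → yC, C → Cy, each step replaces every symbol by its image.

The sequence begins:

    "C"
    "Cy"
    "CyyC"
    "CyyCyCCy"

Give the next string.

Expanding CyyCyCCy: C→Cy, y→yC, y→yC, C→Cy, y→yC, C→Cy, C→Cy, y→yC. Concatenated: Cy yC yC Cy yC Cy Cy yC.

CyyCyCCyyCCyCyyC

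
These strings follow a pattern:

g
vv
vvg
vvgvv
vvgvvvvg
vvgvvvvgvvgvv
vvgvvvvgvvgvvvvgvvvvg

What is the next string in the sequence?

vvgvvvvgvvgvvvvgvvvvgvvgvvvvgvvgvv

Each term (from the third on) is the previous term followed by the one before it: term 3 = vv·g = vvg.
So term 8 is vvgvvvvgvvgvvvvgvvvvg·vvgvvvvgvvgvv.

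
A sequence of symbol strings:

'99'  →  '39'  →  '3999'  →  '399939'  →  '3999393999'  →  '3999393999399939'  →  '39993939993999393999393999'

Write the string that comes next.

399939399939993939993939993999393999399939

This is a Fibonacci-style word recurrence s(k) = s(k−1)·s(k−2): e.g. 39·99 = 3999.
The next term joins 39993939993999393999393999 and 3999393999399939.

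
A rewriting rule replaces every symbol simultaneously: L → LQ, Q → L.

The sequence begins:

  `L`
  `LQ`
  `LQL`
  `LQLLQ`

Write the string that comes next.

LQLLQLQL

Rewriting each symbol of LQLLQ: L→LQ, Q→L, L→LQ, L→LQ, Q→L, which concatenates to LQ L LQ LQ L.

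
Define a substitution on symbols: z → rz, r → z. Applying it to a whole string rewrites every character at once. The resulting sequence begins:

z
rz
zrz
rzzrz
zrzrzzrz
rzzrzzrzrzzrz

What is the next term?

φ(rzzrzzrzrzzrz) expands symbol-by-symbol to z rz rz z rz rz z rz z rz rz z rz; joining the 13 pieces gives the next term.

zrzrzzrzrzzrzzrzrzzrz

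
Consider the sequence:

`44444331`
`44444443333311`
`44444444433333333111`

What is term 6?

44444444444444433333333333333333111111

Each string has the form 4^{2n+3} 3^{3n-1} 1^{n} (n = 1, 2, …).
For term 6, n = 6, so the run lengths are 15, 17, 6.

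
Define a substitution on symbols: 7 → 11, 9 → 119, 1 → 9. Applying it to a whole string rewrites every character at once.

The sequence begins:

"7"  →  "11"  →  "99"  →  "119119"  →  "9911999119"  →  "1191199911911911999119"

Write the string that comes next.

991199911911911999119991199911911911999119

Applying the rule to each of the 22 symbols of 1191199911911911999119 gives the pieces 9 9 119 9 9 119 119 119 9 9 119 9 9 119 9 9 119 119 119 9 9 119, which concatenate to the answer.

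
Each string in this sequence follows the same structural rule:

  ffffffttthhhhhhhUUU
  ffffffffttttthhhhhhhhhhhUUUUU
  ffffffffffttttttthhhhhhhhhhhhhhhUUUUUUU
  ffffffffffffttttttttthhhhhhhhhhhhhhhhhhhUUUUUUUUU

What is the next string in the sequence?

Reading off run lengths: f runs 6, 8, 10, 12; t runs 3, 5, 7, 9; h runs 7, 11, 15, 19; U runs 3, 5, 7, 9 — each is linear in n, where the shown terms are n = 2, 3, 4, 5.
Setting n = 6 gives 14, 11, 23, 11 characters in each block.

ffffffffffffffttttttttttthhhhhhhhhhhhhhhhhhhhhhhUUUUUUUUUUU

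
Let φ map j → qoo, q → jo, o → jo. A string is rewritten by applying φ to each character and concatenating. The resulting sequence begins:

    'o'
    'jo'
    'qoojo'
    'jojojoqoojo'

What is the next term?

qoojoqoojoqoojojojojoqoojo

Apply φ to jojojoqoojo symbol by symbol: j→qoo, o→jo, j→qoo, o→jo, j→qoo, o→jo, q→jo, o→jo, o→jo, j→qoo, o→jo; joined: qoo jo qoo jo qoo jo jo jo jo qoo jo.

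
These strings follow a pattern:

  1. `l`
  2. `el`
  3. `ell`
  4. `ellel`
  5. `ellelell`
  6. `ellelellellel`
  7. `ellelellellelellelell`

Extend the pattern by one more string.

ellelellellelellelellellelellellel

From term 3 onward, concatenate the last term with the second-to-last: el·l = ell, ell·el = ellel, …
So term 8 is ellelellellelellelell·ellelellellel.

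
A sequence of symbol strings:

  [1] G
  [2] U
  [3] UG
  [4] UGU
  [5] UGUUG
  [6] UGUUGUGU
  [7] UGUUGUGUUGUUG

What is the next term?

UGUUGUGUUGUUGUGUUGUGU

From term 3 onward, concatenate the last term with the second-to-last: U·G = UG, UG·U = UGU, …
Continuing: UGUUGUGUUGUUG · UGUUGUGU gives term 8.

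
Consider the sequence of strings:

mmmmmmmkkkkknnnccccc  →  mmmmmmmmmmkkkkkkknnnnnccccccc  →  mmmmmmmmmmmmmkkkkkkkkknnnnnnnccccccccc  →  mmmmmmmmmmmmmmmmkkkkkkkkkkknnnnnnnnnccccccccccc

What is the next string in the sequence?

Reading off run lengths: m runs 7, 10, 13, 16; k runs 5, 7, 9, 11; n runs 3, 5, 7, 9; c runs 5, 7, 9, 11 — each is linear in n, where the shown terms are n = 2, 3, 4, 5.
For the next term, n = 6, so the run lengths are 19, 13, 11, 13.

mmmmmmmmmmmmmmmmmmmkkkkkkkkkkkkknnnnnnnnnnnccccccccccccc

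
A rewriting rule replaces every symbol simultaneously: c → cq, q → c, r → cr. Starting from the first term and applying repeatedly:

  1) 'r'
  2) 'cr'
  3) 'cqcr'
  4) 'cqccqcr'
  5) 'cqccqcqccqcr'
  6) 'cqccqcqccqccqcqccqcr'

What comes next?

Replace each of the 20 characters of cqccqcqccqccqcqccqcr in place — cq c cq cq c cq c cq cq c cq cq c cq c cq cq c cq cr — and concatenate.

cqccqcqccqccqcqccqcqccqccqcqccqcr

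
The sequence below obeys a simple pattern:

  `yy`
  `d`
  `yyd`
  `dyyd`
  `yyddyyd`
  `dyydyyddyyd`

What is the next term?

yyddyyddyydyyddyyd

This is a Fibonacci-style word recurrence s(k) = s(k−2)·s(k−1): e.g. yy·d = yyd.
The next term joins yyddyyd and dyydyyddyyd.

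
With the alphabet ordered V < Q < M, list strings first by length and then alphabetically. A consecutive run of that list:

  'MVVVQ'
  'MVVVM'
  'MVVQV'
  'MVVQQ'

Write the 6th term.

MVVMV

Stepping forward 2 times from MVVQQ: MVVQQ → MVVQM, then the target.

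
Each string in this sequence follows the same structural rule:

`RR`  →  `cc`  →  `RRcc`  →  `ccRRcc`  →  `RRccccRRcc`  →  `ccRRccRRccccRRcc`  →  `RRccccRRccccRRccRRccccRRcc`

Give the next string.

From term 3 onward, concatenate the second-to-last term with the last: RR·cc = RRcc, cc·RRcc = ccRRcc, …
The next term joins ccRRccRRccccRRcc and RRccccRRccccRRccRRccccRRcc.

ccRRccRRccccRRccRRccccRRccccRRccRRccccRRcc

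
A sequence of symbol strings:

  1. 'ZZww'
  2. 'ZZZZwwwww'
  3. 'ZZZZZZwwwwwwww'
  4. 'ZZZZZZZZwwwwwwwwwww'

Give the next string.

ZZZZZZZZZZwwwwwwwwwwwwww

The n-th term is 2n Z's then 3n-1 w's (n = 1, 2, …).
At n = 5 the blocks have lengths 10, 14.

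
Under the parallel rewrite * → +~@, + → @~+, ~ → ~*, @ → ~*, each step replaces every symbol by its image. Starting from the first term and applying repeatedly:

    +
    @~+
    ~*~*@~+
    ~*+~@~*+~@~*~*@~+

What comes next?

φ(~*+~@~*+~@~*~*@~+) expands symbol-by-symbol to ~* +~@ @~+ ~* ~* ~* +~@ @~+ ~* ~* ~* +~@ ~* +~@ ~* ~* @~+; joining the 17 pieces gives the next term.

~*+~@@~+~*~*~*+~@@~+~*~*~*+~@~*+~@~*~*@~+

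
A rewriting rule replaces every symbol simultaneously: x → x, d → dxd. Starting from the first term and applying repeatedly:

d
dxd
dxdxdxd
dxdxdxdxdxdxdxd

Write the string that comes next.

dxdxdxdxdxdxdxdxdxdxdxdxdxdxdxd

Applying the rule to each of the 15 symbols of dxdxdxdxdxdxdxd gives the pieces dxd x dxd x dxd x dxd x dxd x dxd x dxd x dxd, which concatenate to the answer.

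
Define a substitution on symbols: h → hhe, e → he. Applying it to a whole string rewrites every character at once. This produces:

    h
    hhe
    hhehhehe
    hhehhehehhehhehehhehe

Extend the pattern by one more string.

φ(hhehhehehhehhehehhehe) expands symbol-by-symbol to hhe hhe he hhe hhe he hhe he hhe hhe he hhe hhe he hhe he hhe hhe he hhe he; joining the 21 pieces gives the next term.

hhehhehehhehhehehhehehhehhehehhehhehehhehehhehhehehhehe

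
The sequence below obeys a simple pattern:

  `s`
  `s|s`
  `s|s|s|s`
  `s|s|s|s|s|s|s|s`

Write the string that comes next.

s|s|s|s|s|s|s|s|s|s|s|s|s|s|s|s

Each string is two copies of the previous one joined by '|'.
So the next term is two copies of s|s|s|s|s|s|s|s with '|' between the halves.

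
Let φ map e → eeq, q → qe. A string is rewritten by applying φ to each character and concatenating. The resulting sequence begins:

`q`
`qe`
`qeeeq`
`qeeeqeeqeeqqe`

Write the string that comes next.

qeeeqeeqeeqqeeeqeeqqeeeqeeqqeqeeeq

Applying the rule to each of the 13 symbols of qeeeqeeqeeqqe gives the pieces qe eeq eeq eeq qe eeq eeq qe eeq eeq qe qe eeq, which concatenate to the answer.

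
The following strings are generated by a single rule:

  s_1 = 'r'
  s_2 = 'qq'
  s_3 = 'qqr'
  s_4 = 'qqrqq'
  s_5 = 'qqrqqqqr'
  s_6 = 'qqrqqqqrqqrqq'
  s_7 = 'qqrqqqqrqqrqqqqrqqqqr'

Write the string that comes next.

From term 3 onward, concatenate the last term with the second-to-last: qq·r = qqr, qqr·qq = qqrqq, …
The next term joins qqrqqqqrqqrqqqqrqqqqr and qqrqqqqrqqrqq.

qqrqqqqrqqrqqqqrqqqqrqqrqqqqrqqrqq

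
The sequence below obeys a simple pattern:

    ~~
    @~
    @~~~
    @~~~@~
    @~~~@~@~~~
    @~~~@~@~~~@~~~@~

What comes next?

@~~~@~@~~~@~~~@~@~~~@~@~~~

Each term (from the third on) is the previous term followed by the one before it: term 3 = @~·~~ = @~~~.
The next term joins @~~~@~@~~~@~~~@~ and @~~~@~@~~~.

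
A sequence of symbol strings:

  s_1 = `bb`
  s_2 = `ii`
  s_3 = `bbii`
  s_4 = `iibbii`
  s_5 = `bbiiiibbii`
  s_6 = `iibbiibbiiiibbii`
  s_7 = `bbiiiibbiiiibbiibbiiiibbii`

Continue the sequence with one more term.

iibbiibbiiiibbiibbiiiibbiiiibbiibbiiiibbii

From term 3 onward, concatenate the second-to-last term with the last: bb·ii = bbii, ii·bbii = iibbii, …
Continuing: iibbiibbiiiibbii · bbiiiibbiiiibbiibbiiiibbii gives term 8.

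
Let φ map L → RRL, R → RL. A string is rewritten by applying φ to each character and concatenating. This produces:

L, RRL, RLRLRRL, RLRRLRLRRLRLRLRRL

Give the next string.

RLRRLRLRLRRLRLRRLRLRLRRLRLRRLRLRRLRLRLRRL

φ(RLRRLRLRRLRLRLRRL) expands symbol-by-symbol to RL RRL RL RL RRL RL RRL RL RL RRL RL RRL RL RRL RL RL RRL; joining the 17 pieces gives the next term.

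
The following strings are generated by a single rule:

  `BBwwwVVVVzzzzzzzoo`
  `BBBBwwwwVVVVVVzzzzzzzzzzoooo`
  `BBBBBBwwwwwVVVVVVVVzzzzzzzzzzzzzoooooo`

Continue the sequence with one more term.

BBBBBBBBwwwwwwVVVVVVVVVVzzzzzzzzzzzzzzzzoooooooo

Each string has the form B^{2n-2} w^{n+1} V^{2n} z^{3n+1} o^{2n-2}, where the shown terms are n = 2, 3, 4.
For the next term, n = 5, so the run lengths are 8, 6, 10, 16, 8.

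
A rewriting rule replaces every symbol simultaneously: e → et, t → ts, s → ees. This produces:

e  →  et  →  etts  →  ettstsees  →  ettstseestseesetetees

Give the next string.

Replace each of the 21 characters of ettstseestseesetetees in place — et ts ts ees ts ees et et ees ts ees et et ees et ts et ts et et ees — and concatenate.

ettstseestseeseteteestseeseteteesettsettsetetees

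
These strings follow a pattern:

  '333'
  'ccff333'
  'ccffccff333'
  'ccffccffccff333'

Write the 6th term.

Each term is the previous one with ccff prepended.
From ccffccffccff333, 2 further steps: ccffccffccff333 → ccffccffccffccff333 → (answer).

ccffccffccffccffccff333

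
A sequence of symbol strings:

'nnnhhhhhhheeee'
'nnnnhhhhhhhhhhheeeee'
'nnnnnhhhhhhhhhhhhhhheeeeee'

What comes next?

The n-th term is n+2 n's then 4n+3 h's then n+3 e's (n = 1, 2, …).
Setting n = 4 gives 6, 19, 7 characters in each block.

nnnnnnhhhhhhhhhhhhhhhhhhheeeeeee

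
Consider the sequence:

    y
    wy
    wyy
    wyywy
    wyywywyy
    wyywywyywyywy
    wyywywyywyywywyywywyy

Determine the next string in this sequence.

This is a Fibonacci-style word recurrence s(k) = s(k−1)·s(k−2): e.g. wy·y = wyy.
The next term joins wyywywyywyywywyywywyy and wyywywyywyywy.

wyywywyywyywywyywywyywyywywyywyywy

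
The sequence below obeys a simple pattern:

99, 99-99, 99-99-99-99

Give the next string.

99-99-99-99-99-99-99-99

s(k+1) = s(k)·-·s(k) — each term doubles the last with '-' between the halves.
So the next term is two copies of 99-99-99-99 with '-' between the halves.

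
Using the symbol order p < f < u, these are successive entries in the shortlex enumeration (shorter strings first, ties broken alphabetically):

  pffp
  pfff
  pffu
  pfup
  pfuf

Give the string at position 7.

pupp

Continuing the enumeration 2 steps past pfuf: pfuf → pfuu → (answer).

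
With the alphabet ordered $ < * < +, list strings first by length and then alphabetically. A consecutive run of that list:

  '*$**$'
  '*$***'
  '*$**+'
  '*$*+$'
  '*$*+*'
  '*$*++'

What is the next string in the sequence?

Find the rightmost character of *$*++ below +, bump it to the next letter, and reset everything to its right to $.

*$+$$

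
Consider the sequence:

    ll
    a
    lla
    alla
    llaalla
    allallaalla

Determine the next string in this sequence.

From term 3 onward, concatenate the second-to-last term with the last: ll·a = lla, a·lla = alla, …
So term 7 is llaalla·allallaalla.

llaallaallallaalla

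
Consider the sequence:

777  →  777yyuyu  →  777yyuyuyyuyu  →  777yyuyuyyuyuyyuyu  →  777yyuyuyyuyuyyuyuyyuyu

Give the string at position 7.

Every step adds yyuyu to the end: s(k+1) = s(k)·yyuyu.
From 777yyuyuyyuyuyyuyuyyuyu, 2 further steps: 777yyuyuyyuyuyyuyuyyuyu → 777yyuyuyyuyuyyuyuyyuyuyyuyu → (answer).

777yyuyuyyuyuyyuyuyyuyuyyuyuyyuyu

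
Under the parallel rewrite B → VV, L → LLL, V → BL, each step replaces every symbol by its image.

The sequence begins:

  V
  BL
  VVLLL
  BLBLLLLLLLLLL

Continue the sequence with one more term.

Rewriting the 13 symbols of BLBLLLLLLLLLL one by one yields VV LLL VV LLL LLL LLL LLL LLL LLL LLL LLL LLL LLL; concatenated:

VVLLLVVLLLLLLLLLLLLLLLLLLLLLLLLLLLLLL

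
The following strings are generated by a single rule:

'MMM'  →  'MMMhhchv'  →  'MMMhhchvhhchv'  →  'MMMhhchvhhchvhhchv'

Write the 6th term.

The strings grow by a fixed suffix hhchv each time.
From MMMhhchvhhchvhhchv, 2 further steps: MMMhhchvhhchvhhchv → MMMhhchvhhchvhhchvhhchv → (answer).

MMMhhchvhhchvhhchvhhchvhhchv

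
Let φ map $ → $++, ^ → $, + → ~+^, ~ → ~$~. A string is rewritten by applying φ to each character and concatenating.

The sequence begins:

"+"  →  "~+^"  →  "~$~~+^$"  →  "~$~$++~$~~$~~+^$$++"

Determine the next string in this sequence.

~$~$++~$~$++~+^~+^~$~$++~$~~$~$++~$~~$~~+^$$++$++~+^~+^

φ(~$~$++~$~~$~~+^$$++) expands symbol-by-symbol to ~$~ $++ ~$~ $++ ~+^ ~+^ ~$~ $++ ~$~ ~$~ $++ ~$~ ~$~ ~+^ $ $++ $++ ~+^ ~+^; joining the 19 pieces gives the next term.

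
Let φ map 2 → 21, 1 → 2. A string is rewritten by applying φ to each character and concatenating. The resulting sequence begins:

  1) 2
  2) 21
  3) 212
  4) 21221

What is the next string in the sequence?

Rewriting each symbol of 21221: 2→21, 1→2, 2→21, 2→21, 1→2, which concatenates to 21 2 21 21 2.

21221212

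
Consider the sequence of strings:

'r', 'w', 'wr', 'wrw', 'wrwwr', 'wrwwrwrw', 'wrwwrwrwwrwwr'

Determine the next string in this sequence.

wrwwrwrwwrwwrwrwwrwrw

Each term (from the third on) is the previous term followed by the one before it: term 3 = w·r = wr.
So term 8 is wrwwrwrwwrwwr·wrwwrwrw.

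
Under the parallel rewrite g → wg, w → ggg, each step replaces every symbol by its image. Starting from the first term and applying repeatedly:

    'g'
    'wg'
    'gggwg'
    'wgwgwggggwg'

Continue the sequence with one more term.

Expanding wgwgwggggwg: w→ggg, g→wg, w→ggg, g→wg, w→ggg, g→wg, g→wg, g→wg, g→wg, w→ggg, g→wg. Concatenated: ggg wg ggg wg ggg wg wg wg wg ggg wg.

gggwggggwggggwgwgwgwggggwg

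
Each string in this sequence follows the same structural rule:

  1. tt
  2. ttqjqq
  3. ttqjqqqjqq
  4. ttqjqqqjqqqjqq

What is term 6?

Each term is the previous one with qjqq appended.
From ttqjqqqjqqqjqq, 2 further steps: ttqjqqqjqqqjqq → ttqjqqqjqqqjqqqjqq → (answer).

ttqjqqqjqqqjqqqjqqqjqq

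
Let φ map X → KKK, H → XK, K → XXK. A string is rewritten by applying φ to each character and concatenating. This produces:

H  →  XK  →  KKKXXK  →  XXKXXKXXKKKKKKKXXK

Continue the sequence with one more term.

Rewriting the 18 symbols of XXKXXKXXKKKKKKKXXK one by one yields KKK KKK XXK KKK KKK XXK KKK KKK XXK XXK XXK XXK XXK XXK XXK KKK KKK XXK; concatenated:

KKKKKKXXKKKKKKKXXKKKKKKKXXKXXKXXKXXKXXKXXKXXKKKKKKKXXK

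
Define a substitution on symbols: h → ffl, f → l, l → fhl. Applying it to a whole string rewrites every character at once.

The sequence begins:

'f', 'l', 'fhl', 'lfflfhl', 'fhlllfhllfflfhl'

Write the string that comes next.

φ(fhlllfhllfflfhl) expands symbol-by-symbol to l ffl fhl fhl fhl l ffl fhl fhl l l fhl l ffl fhl; joining the 15 pieces gives the next term.

lfflfhlfhlfhllfflfhlfhlllfhllfflfhl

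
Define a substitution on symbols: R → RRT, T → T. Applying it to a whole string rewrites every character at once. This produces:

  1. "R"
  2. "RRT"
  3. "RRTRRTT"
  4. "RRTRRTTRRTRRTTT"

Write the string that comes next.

RRTRRTTRRTRRTTTRRTRRTTRRTRRTTTT

Applying the rule to each of the 15 symbols of RRTRRTTRRTRRTTT gives the pieces RRT RRT T RRT RRT T T RRT RRT T RRT RRT T T T, which concatenate to the answer.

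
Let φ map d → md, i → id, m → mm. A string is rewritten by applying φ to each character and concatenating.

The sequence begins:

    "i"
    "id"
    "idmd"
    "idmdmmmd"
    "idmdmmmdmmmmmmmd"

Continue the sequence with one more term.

idmdmmmdmmmmmmmdmmmmmmmmmmmmmmmd

Applying the rule to each of the 16 symbols of idmdmmmdmmmmmmmd gives the pieces id md mm md mm mm mm md mm mm mm mm mm mm mm md, which concatenate to the answer.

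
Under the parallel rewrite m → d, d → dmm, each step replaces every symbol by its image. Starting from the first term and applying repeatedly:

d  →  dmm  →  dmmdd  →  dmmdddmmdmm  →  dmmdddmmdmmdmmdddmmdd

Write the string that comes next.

dmmdddmmdmmdmmdddmmdddmmdddmmdmmdmmdddmmdmm

Applying the rule to each of the 21 symbols of dmmdddmmdmmdmmdddmmdd gives the pieces dmm d d dmm dmm dmm d d dmm d d dmm d d dmm dmm dmm d d dmm dmm, which concatenate to the answer.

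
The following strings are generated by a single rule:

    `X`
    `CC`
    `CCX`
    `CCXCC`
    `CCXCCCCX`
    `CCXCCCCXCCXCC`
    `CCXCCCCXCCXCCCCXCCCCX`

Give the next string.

CCXCCCCXCCXCCCCXCCCCXCCXCCCCXCCXCC

From term 3 onward, concatenate the last term with the second-to-last: CC·X = CCX, CCX·CC = CCXCC, …
The next term joins CCXCCCCXCCXCCCCXCCCCX and CCXCCCCXCCXCC.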